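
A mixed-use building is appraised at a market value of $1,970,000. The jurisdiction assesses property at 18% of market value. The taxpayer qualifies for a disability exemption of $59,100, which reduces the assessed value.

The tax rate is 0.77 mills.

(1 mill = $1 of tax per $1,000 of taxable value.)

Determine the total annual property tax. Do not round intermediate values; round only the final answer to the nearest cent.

$227.54

Assessed value = $1,970,000 × 0.18 = $354,600
Taxable value = $354,600 − $59,100 = $295,500
Tax = $295,500 × 0.00077 = $227.535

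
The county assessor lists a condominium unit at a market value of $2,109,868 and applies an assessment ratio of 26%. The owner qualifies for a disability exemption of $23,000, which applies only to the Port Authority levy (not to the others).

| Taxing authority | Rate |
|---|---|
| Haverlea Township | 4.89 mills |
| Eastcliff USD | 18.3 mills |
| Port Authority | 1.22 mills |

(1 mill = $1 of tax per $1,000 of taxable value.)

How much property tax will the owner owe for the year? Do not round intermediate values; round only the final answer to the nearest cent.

Assessed value = $2,109,868 × 0.26 = $548,565.68
Haverlea Township: $548,565.68 × 0.00489 = $2,682.4861752
Eastcliff USD: $548,565.68 × 0.0183 = $10,038.751944
Port Authority: ($548,565.68 − $23,000) × 0.00122 = $525,565.68 × 0.00122 = $641.1901296
Total = $13,362.4282488

$13,362.43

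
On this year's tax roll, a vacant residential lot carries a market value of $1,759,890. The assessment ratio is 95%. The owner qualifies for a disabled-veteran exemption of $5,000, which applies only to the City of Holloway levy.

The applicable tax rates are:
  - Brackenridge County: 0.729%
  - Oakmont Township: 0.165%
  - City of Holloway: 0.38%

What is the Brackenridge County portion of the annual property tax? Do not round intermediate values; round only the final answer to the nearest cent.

Assessed value = $1,759,890 × 0.95 = $1,671,895.5
Brackenridge County taxable value = $1,671,895.5 (exemption does not apply)
Brackenridge County levy = $1,671,895.5 × 0.00729 = $12,188.118195

$12,188.12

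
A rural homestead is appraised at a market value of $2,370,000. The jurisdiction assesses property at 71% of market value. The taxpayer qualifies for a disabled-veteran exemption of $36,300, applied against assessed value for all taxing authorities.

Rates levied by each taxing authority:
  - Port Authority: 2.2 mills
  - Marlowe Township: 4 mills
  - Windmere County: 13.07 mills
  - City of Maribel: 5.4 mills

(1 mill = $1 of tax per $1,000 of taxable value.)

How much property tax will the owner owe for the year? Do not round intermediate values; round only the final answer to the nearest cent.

Assessed value = $2,370,000 × 0.71 = $1,682,700
Taxable value = $1,682,700 − $36,300 = $1,646,400
Port Authority: $1,646,400 × 0.0022 = $3,622.08
Marlowe Township: $1,646,400 × 0.004 = $6,585.6
Windmere County: $1,646,400 × 0.01307 = $21,518.448
City of Maribel: $1,646,400 × 0.0054 = $8,890.56
Total = $3,622.08 + $6,585.6 + $21,518.448 + $8,890.56 = $40,616.688

$40,616.69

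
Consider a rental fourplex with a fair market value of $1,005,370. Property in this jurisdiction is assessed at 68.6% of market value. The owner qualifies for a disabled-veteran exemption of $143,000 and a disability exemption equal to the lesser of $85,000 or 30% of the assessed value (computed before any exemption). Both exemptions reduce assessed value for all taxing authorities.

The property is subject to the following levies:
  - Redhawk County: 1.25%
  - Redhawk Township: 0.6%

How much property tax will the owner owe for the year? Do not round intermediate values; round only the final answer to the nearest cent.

$8,541.15

Assessed value = $1,005,370 × 0.686 = $689,683.82
Disability exemption = min($85,000, 30% × $689,683.82) = min($85,000, $206,905.146) = $85,000 (dollar cap binds)
Taxable value = $689,683.82 − $143,000 − $85,000 = $461,683.82
Redhawk County: $461,683.82 × 0.0125 = $5,771.04775
Redhawk Township: $461,683.82 × 0.006 = $2,770.10292
Total = $8,541.15067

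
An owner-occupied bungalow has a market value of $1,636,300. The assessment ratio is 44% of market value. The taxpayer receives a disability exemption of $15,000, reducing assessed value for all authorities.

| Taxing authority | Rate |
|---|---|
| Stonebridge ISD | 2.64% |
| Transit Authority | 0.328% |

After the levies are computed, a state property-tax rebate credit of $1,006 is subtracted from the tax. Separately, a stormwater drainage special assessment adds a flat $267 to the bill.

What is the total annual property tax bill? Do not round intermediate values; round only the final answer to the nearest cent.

Assessed value = $1,636,300 × 0.44 = $719,972
Taxable value = $719,972 − $15,000 = $704,972
Stonebridge ISD: $704,972 × 0.0264 = $18,611.2608
Transit Authority: $704,972 × 0.00328 = $2,312.30816
Levies subtotal = $20,923.56896
After credit = $20,923.56896 − $1,006 = $19,917.56896
Total = $19,917.56896 + $267 = $20,184.56896

$20,184.57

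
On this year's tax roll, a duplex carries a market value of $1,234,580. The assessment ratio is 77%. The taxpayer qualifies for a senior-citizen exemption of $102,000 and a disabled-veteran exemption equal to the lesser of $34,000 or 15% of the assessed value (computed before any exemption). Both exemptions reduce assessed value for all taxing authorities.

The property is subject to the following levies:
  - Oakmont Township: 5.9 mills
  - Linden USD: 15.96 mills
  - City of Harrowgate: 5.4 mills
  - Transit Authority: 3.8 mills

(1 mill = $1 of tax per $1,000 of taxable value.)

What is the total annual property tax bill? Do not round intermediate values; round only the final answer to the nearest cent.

Assessed value = $1,234,580 × 0.77 = $950,626.6
Disabled-veteran exemption = min($34,000, 15% × $950,626.6) = min($34,000, $142,593.99) = $34,000 (dollar cap binds)
Taxable value = $950,626.6 − $102,000 − $34,000 = $814,626.6
Oakmont Township: $814,626.6 × 0.0059 = $4,806.29694
Linden USD: $814,626.6 × 0.01596 = $13,001.440536
City of Harrowgate: $814,626.6 × 0.0054 = $4,398.98364
Transit Authority: $814,626.6 × 0.0038 = $3,095.58108
Total = $25,302.302196

$25,302.30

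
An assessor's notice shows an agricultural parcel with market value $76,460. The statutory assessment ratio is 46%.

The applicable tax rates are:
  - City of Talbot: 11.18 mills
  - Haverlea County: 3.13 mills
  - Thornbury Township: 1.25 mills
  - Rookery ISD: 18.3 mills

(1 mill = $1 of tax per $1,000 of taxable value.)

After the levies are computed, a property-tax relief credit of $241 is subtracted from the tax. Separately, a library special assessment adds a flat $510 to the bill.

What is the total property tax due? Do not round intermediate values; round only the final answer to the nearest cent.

$1,459.91

Assessed value = $76,460 × 0.46 = $35,171.6
City of Talbot: $35,171.6 × 0.01118 = $393.218488
Haverlea County: $35,171.6 × 0.00313 = $110.087108
Thornbury Township: $35,171.6 × 0.00125 = $43.9645
Rookery ISD: $35,171.6 × 0.0183 = $643.64028
Levies subtotal = $1,190.910376
After credit = $1,190.910376 − $241 = $949.910376
Total = $949.910376 + $510 = $1,459.910376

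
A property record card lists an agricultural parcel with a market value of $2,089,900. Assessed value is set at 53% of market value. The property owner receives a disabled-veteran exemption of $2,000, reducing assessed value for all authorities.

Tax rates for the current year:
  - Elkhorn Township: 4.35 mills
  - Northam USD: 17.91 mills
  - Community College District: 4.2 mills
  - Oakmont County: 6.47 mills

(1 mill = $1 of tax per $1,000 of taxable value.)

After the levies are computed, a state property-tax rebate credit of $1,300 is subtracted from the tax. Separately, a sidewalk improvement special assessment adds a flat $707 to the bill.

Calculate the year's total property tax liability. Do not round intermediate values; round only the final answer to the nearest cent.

Assessed value = $2,089,900 × 0.53 = $1,107,647
Taxable value = $1,107,647 − $2,000 = $1,105,647
Elkhorn Township: $1,105,647 × 0.00435 = $4,809.56445
Northam USD: $1,105,647 × 0.01791 = $19,802.13777
Community College District: $1,105,647 × 0.0042 = $4,643.7174
Oakmont County: $1,105,647 × 0.00647 = $7,153.53609
Levies subtotal = $36,408.95571
After credit = $36,408.95571 − $1,300 = $35,108.95571
Total = $35,108.95571 + $707 = $35,815.95571

$35,815.96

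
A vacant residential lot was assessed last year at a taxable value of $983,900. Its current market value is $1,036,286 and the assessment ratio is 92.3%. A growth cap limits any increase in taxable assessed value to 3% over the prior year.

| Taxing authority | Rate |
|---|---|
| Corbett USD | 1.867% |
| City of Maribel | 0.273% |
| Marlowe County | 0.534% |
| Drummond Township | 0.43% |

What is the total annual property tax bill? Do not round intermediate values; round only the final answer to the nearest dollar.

Uncapped assessed value = $1,036,286 × 0.923 = $956,491.978
Cap limit = $983,900 × 1.03 = $1,013,417
Taxable assessed value = min($956,491.978, $1,013,417) = $956,491.978 (cap does not bind)
Corbett USD: $956,491.978 × 0.01867 = $17,857.70522926
City of Maribel: $956,491.978 × 0.00273 = $2,611.22309994
Marlowe County: $956,491.978 × 0.00534 = $5,107.66716252
Drummond Township: $956,491.978 × 0.0043 = $4,112.9155054
Total = $29,689.51099712

$29,690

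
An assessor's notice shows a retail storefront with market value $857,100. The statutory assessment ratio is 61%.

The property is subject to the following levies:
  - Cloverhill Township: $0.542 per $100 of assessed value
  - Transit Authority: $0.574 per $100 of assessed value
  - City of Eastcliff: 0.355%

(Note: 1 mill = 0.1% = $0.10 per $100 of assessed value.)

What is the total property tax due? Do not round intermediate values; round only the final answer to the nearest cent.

$7,690.84

Assessed value = $857,100 × 0.61 = $522,831
Cloverhill Township: $522,831 × 0.00542 = $2,833.74402
Transit Authority: $522,831 × 0.00574 = $3,001.04994
City of Eastcliff: $522,831 × 0.00355 = $1,856.05005
Total = $7,690.84401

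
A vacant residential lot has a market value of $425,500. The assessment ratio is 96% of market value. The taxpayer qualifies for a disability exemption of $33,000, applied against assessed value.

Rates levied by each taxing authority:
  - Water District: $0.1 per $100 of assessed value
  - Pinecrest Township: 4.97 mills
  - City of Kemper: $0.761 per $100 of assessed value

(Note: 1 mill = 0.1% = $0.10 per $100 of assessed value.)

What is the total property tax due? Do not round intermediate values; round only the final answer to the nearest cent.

$5,099.02

Assessed value = $425,500 × 0.96 = $408,480
Taxable value = $408,480 − $33,000 = $375,480
Water District: $375,480 × 0.001 = $375.48
Pinecrest Township: $375,480 × 0.00497 = $1,866.1356
City of Kemper: $375,480 × 0.00761 = $2,857.4028
Total = $5,099.0184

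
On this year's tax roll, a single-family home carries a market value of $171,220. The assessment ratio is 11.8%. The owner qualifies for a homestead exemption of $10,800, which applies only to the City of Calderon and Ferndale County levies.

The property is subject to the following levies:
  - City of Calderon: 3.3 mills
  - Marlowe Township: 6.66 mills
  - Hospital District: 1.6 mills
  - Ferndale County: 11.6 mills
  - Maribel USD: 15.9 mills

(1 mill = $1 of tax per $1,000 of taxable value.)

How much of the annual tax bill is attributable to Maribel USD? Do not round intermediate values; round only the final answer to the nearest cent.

$321.24

Assessed value = $171,220 × 0.118 = $20,203.96
Maribel USD taxable value = $20,203.96 (exemption does not apply)
Maribel USD levy = $20,203.96 × 0.0159 = $321.242964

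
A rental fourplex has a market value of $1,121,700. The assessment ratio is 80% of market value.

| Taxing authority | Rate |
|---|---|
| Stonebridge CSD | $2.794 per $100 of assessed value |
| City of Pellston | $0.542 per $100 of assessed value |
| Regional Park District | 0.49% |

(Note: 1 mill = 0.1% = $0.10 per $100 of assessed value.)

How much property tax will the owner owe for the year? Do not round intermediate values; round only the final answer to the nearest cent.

$34,332.99

Assessed value = $1,121,700 × 0.8 = $897,360
Stonebridge CSD: $897,360 × 0.02794 = $25,072.2384
City of Pellston: $897,360 × 0.00542 = $4,863.6912
Regional Park District: $897,360 × 0.0049 = $4,397.064
Total = $34,332.9936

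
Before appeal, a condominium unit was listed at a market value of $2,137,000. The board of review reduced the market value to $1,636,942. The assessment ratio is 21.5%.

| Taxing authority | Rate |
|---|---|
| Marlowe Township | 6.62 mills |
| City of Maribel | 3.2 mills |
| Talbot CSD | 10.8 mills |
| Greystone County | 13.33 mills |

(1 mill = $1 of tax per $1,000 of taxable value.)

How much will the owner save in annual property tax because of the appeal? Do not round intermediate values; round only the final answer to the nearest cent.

Old assessed value = $2,137,000 × 0.215 = $459,455
New assessed value = $1,636,942 × 0.215 = $351,942.53
Combined rate = 0.00662 + 0.0032 + 0.0108 + 0.01333 = 0.03395
Old tax = $459,455 × 0.03395 = $15,598.49725
New tax = $351,942.53 × 0.03395 = $11,948.4488935
Reduction = $15,598.49725 − $11,948.4488935 = $3,650.0483565

$3,650.05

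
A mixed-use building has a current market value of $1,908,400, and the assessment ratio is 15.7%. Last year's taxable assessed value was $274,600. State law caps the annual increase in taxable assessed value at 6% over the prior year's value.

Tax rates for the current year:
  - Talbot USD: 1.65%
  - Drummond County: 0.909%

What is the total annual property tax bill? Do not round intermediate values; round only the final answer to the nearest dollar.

$7,449

Uncapped assessed value = $1,908,400 × 0.157 = $299,618.8
Cap limit = $274,600 × 1.06 = $291,076
Taxable assessed value = min($299,618.8, $291,076) = $291,076 (cap binds)
Talbot USD: $291,076 × 0.0165 = $4,802.754
Drummond County: $291,076 × 0.00909 = $2,645.88084
Total = $7,448.63484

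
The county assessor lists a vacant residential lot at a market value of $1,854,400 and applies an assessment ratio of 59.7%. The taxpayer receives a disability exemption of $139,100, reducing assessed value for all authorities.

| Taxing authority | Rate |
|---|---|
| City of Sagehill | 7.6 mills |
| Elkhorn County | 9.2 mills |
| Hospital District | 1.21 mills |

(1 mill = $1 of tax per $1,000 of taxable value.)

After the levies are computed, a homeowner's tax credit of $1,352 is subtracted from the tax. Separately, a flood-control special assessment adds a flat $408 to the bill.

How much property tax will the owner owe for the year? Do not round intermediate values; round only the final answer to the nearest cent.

Assessed value = $1,854,400 × 0.597 = $1,107,076.8
Taxable value = $1,107,076.8 − $139,100 = $967,976.8
City of Sagehill: $967,976.8 × 0.0076 = $7,356.62368
Elkhorn County: $967,976.8 × 0.0092 = $8,905.38656
Hospital District: $967,976.8 × 0.00121 = $1,171.251928
Levies subtotal = $17,433.262168
After credit = $17,433.262168 − $1,352 = $16,081.262168
Total = $16,081.262168 + $408 = $16,489.262168

$16,489.26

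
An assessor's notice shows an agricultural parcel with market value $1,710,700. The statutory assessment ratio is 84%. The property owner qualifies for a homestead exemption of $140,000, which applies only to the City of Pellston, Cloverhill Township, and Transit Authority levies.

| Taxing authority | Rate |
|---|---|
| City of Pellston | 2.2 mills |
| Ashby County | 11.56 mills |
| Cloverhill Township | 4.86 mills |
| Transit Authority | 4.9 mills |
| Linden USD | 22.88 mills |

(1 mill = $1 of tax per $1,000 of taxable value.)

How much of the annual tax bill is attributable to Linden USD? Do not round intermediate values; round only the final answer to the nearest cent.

$32,878.29

Assessed value = $1,710,700 × 0.84 = $1,436,988
Linden USD taxable value = $1,436,988 (exemption does not apply)
Linden USD levy = $1,436,988 × 0.02288 = $32,878.28544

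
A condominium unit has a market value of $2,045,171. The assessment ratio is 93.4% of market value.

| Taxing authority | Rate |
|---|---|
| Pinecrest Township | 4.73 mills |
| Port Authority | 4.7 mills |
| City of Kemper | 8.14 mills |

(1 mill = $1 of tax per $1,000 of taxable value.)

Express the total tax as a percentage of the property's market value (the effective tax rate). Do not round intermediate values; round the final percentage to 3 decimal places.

1.641%

Assessed value = $2,045,171 × 0.934 = $1,910,189.714
Pinecrest Township: $1,910,189.714 × 0.00473 = $9,035.19734722
Port Authority: $1,910,189.714 × 0.0047 = $8,977.8916558
City of Kemper: $1,910,189.714 × 0.00814 = $15,548.94427196
Total tax = $33,562.03327498
Effective rate = $33,562.03327498 ÷ $2,045,171 = 1.641% of market value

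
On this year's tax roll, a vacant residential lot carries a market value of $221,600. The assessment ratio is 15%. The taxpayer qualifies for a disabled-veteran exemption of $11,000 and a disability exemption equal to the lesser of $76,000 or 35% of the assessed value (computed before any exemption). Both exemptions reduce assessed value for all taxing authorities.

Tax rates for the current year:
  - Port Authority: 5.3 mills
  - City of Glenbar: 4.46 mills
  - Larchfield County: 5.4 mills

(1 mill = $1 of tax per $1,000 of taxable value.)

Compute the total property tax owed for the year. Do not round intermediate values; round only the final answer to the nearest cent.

Assessed value = $221,600 × 0.15 = $33,240
Disability exemption = min($76,000, 35% × $33,240) = min($76,000, $11,634) = $11,634 (percentage binds)
Taxable value = $33,240 − $11,000 − $11,634 = $10,606
Port Authority: $10,606 × 0.0053 = $56.2118
City of Glenbar: $10,606 × 0.00446 = $47.30276
Larchfield County: $10,606 × 0.0054 = $57.2724
Total = $160.78696

$160.79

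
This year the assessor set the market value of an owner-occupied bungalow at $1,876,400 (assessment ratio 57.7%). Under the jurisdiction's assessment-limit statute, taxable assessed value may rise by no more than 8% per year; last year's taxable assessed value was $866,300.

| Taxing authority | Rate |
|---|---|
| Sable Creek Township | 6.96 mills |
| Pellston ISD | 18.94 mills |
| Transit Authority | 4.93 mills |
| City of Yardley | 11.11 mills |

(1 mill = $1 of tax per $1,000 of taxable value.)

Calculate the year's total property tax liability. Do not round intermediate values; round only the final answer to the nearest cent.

$39,239.23

Uncapped assessed value = $1,876,400 × 0.577 = $1,082,682.8
Cap limit = $866,300 × 1.08 = $935,604
Taxable assessed value = min($1,082,682.8, $935,604) = $935,604 (cap binds)
Sable Creek Township: $935,604 × 0.00696 = $6,511.80384
Pellston ISD: $935,604 × 0.01894 = $17,720.33976
Transit Authority: $935,604 × 0.00493 = $4,612.52772
City of Yardley: $935,604 × 0.01111 = $10,394.56044
Total = $39,239.23176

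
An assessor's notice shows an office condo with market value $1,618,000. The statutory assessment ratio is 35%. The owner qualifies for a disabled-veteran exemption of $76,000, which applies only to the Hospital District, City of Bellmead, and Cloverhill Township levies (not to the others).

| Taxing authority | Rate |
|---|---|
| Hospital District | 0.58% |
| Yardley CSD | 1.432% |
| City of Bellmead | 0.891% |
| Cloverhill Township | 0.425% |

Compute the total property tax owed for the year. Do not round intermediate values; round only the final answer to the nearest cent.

$17,405.50

Assessed value = $1,618,000 × 0.35 = $566,300
Hospital District: ($566,300 − $76,000) × 0.0058 = $490,300 × 0.0058 = $2,843.74
Yardley CSD: $566,300 × 0.01432 = $8,109.416
City of Bellmead: ($566,300 − $76,000) × 0.00891 = $490,300 × 0.00891 = $4,368.573
Cloverhill Township: ($566,300 − $76,000) × 0.00425 = $490,300 × 0.00425 = $2,083.775
Total = $17,405.504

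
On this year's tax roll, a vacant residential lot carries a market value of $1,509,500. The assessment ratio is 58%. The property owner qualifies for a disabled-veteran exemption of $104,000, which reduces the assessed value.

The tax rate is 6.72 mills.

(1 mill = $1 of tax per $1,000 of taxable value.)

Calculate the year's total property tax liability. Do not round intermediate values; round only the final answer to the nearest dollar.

Assessed value = $1,509,500 × 0.58 = $875,510
Taxable value = $875,510 − $104,000 = $771,510
Tax = $771,510 × 0.00672 = $5,184.5472

$5,185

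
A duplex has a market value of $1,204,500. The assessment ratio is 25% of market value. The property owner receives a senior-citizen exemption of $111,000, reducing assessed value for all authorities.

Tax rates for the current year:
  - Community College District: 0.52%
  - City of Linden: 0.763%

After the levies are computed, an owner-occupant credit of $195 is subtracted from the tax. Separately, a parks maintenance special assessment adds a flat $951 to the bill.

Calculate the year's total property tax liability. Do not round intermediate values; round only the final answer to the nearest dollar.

Assessed value = $1,204,500 × 0.25 = $301,125
Taxable value = $301,125 − $111,000 = $190,125
Community College District: $190,125 × 0.0052 = $988.65
City of Linden: $190,125 × 0.00763 = $1,450.65375
Levies subtotal = $2,439.30375
After credit = $2,439.30375 − $195 = $2,244.30375
Total = $2,244.30375 + $951 = $3,195.30375

$3,195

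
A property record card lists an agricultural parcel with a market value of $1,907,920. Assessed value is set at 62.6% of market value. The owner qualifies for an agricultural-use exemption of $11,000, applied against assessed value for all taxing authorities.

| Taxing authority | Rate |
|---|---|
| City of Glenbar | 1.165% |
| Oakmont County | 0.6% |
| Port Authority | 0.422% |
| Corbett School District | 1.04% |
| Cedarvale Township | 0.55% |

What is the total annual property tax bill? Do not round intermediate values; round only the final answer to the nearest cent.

$44,695.43

Assessed value = $1,907,920 × 0.626 = $1,194,357.92
Taxable value = $1,194,357.92 − $11,000 = $1,183,357.92
City of Glenbar: $1,183,357.92 × 0.01165 = $13,786.119768
Oakmont County: $1,183,357.92 × 0.006 = $7,100.14752
Port Authority: $1,183,357.92 × 0.00422 = $4,993.7704224
Corbett School District: $1,183,357.92 × 0.0104 = $12,306.922368
Cedarvale Township: $1,183,357.92 × 0.0055 = $6,508.46856
Total = $13,786.119768 + $7,100.14752 + $4,993.7704224 + $12,306.922368 + $6,508.46856 = $44,695.4286384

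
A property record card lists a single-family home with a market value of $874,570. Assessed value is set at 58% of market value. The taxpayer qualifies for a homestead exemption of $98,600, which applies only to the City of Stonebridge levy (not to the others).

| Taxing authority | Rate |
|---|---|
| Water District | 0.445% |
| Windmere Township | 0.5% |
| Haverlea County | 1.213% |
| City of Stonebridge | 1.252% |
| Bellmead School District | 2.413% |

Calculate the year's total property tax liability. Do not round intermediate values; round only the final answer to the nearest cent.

Assessed value = $874,570 × 0.58 = $507,250.6
Water District: $507,250.6 × 0.00445 = $2,257.26517
Windmere Township: $507,250.6 × 0.005 = $2,536.253
Haverlea County: $507,250.6 × 0.01213 = $6,152.949778
City of Stonebridge: ($507,250.6 − $98,600) × 0.01252 = $408,650.6 × 0.01252 = $5,116.305512
Bellmead School District: $507,250.6 × 0.02413 = $12,239.956978
Total = $28,302.730438

$28,302.73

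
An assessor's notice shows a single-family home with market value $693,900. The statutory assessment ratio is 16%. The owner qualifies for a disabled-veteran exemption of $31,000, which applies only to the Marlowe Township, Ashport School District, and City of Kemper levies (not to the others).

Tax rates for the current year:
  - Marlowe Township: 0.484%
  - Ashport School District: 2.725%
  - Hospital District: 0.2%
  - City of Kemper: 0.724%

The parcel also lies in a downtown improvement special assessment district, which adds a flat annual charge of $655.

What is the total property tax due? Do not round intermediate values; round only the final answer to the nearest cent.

Assessed value = $693,900 × 0.16 = $111,024
Marlowe Township: ($111,024 − $31,000) × 0.00484 = $80,024 × 0.00484 = $387.31616
Ashport School District: ($111,024 − $31,000) × 0.02725 = $80,024 × 0.02725 = $2,180.654
Hospital District: $111,024 × 0.002 = $222.048
City of Kemper: ($111,024 − $31,000) × 0.00724 = $80,024 × 0.00724 = $579.37376
Levies subtotal = $3,369.39192
Total = $3,369.39192 + $655 = $4,024.39192

$4,024.39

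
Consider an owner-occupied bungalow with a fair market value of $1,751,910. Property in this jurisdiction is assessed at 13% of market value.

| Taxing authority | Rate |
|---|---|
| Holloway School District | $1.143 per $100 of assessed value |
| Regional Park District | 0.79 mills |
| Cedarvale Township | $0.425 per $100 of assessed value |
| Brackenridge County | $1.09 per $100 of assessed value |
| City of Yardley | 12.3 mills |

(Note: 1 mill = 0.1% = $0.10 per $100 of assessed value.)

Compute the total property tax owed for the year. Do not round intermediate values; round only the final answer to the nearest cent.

$9,034.78

Assessed value = $1,751,910 × 0.13 = $227,748.3
Holloway School District: $227,748.3 × 0.01143 = $2,603.163069
Regional Park District: $227,748.3 × 0.00079 = $179.921157
Cedarvale Township: $227,748.3 × 0.00425 = $967.930275
Brackenridge County: $227,748.3 × 0.0109 = $2,482.45647
City of Yardley: $227,748.3 × 0.0123 = $2,801.30409
Total = $9,034.775061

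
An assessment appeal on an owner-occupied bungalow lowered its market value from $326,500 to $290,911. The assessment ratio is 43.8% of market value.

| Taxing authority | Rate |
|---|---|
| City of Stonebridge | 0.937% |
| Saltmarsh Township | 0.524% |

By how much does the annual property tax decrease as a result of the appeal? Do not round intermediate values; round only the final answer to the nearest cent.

Old assessed value = $326,500 × 0.438 = $143,007
New assessed value = $290,911 × 0.438 = $127,419.018
Combined rate = 0.00937 + 0.00524 = 0.01461
Old tax = $143,007 × 0.01461 = $2,089.33227
New tax = $127,419.018 × 0.01461 = $1,861.59185298
Reduction = $2,089.33227 − $1,861.59185298 = $227.74041702

$227.74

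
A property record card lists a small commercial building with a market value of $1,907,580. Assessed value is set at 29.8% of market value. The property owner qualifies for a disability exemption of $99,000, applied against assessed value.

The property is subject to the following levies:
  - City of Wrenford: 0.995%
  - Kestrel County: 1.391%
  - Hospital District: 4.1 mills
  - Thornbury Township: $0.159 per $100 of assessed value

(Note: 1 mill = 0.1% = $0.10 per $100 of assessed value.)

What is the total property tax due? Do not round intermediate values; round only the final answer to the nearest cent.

Assessed value = $1,907,580 × 0.298 = $568,458.84
Taxable value = $568,458.84 − $99,000 = $469,458.84
City of Wrenford: $469,458.84 × 0.00995 = $4,671.115458
Kestrel County: $469,458.84 × 0.01391 = $6,530.1724644
Hospital District: $469,458.84 × 0.0041 = $1,924.781244
Thornbury Township: $469,458.84 × 0.00159 = $746.4395556
Total = $13,872.508722

$13,872.51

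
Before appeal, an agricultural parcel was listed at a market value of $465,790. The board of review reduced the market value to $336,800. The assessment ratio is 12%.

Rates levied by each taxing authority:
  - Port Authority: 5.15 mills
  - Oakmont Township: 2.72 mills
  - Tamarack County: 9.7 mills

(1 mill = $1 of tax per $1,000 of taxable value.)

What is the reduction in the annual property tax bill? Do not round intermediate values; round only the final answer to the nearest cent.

Old assessed value = $465,790 × 0.12 = $55,894.8
New assessed value = $336,800 × 0.12 = $40,416
Combined rate = 0.00515 + 0.00272 + 0.0097 = 0.01757
Old tax = $55,894.8 × 0.01757 = $982.071636
New tax = $40,416 × 0.01757 = $710.10912
Reduction = $982.071636 − $710.10912 = $271.962516

$271.96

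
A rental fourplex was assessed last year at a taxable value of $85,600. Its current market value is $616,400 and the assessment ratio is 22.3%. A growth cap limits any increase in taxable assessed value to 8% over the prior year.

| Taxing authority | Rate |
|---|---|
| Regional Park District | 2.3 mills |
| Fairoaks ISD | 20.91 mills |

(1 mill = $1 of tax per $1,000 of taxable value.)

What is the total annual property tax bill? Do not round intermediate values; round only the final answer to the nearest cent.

Uncapped assessed value = $616,400 × 0.223 = $137,457.2
Cap limit = $85,600 × 1.08 = $92,448
Taxable assessed value = min($137,457.2, $92,448) = $92,448 (cap binds)
Regional Park District: $92,448 × 0.0023 = $212.6304
Fairoaks ISD: $92,448 × 0.02091 = $1,933.08768
Total = $2,145.71808

$2,145.72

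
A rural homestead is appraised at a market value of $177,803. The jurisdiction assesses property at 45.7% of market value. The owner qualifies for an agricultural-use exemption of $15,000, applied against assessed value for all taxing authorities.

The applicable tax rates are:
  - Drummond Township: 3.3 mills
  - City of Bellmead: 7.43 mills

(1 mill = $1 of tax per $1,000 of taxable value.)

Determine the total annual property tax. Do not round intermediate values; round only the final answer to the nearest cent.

$710.93

Assessed value = $177,803 × 0.457 = $81,255.971
Taxable value = $81,255.971 − $15,000 = $66,255.971
Drummond Township: $66,255.971 × 0.0033 = $218.6447043
City of Bellmead: $66,255.971 × 0.00743 = $492.28186453
Total = $218.6447043 + $492.28186453 = $710.92656883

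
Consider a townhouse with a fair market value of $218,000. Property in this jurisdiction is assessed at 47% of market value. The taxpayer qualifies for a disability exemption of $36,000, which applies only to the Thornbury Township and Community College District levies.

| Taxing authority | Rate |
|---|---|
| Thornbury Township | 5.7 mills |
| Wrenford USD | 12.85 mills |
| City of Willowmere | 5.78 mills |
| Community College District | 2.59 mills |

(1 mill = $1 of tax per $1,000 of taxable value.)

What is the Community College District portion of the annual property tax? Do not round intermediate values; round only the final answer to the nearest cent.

$172.13

Assessed value = $218,000 × 0.47 = $102,460
Community College District taxable value = $102,460 − $36,000 = $66,460
Community College District levy = $66,460 × 0.00259 = $172.1314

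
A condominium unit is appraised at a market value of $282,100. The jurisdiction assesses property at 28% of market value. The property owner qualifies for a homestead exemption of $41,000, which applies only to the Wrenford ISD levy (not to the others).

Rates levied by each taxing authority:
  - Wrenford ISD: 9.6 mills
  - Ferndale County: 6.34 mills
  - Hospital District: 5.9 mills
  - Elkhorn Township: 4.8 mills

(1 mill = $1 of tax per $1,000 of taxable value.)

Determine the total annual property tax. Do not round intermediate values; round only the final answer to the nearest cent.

Assessed value = $282,100 × 0.28 = $78,988
Wrenford ISD: ($78,988 − $41,000) × 0.0096 = $37,988 × 0.0096 = $364.6848
Ferndale County: $78,988 × 0.00634 = $500.78392
Hospital District: $78,988 × 0.0059 = $466.0292
Elkhorn Township: $78,988 × 0.0048 = $379.1424
Total = $1,710.64032

$1,710.64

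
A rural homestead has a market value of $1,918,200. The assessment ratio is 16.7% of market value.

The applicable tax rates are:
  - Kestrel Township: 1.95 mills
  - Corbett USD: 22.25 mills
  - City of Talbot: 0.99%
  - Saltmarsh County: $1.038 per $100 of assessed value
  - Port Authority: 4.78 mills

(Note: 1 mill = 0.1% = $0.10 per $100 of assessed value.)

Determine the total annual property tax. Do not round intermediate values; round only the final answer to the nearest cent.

$15,779.92

Assessed value = $1,918,200 × 0.167 = $320,339.4
Kestrel Township: $320,339.4 × 0.00195 = $624.66183
Corbett USD: $320,339.4 × 0.02225 = $7,127.55165
City of Talbot: $320,339.4 × 0.0099 = $3,171.36006
Saltmarsh County: $320,339.4 × 0.01038 = $3,325.122972
Port Authority: $320,339.4 × 0.00478 = $1,531.222332
Total = $15,779.918844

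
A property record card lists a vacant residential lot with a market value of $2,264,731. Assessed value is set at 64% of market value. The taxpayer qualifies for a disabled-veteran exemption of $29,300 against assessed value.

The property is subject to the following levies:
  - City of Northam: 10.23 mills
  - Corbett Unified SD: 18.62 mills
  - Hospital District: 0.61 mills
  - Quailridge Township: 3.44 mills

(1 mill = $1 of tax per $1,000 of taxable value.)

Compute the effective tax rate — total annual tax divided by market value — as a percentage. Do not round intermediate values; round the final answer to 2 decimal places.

2.06%

Assessed value = $2,264,731 × 0.64 = $1,449,427.84
Taxable value = $1,449,427.84 − $29,300 = $1,420,127.84
City of Northam: $1,420,127.84 × 0.01023 = $14,527.9078032
Corbett Unified SD: $1,420,127.84 × 0.01862 = $26,442.7803808
Hospital District: $1,420,127.84 × 0.00061 = $866.2779824
Quailridge Township: $1,420,127.84 × 0.00344 = $4,885.2397696
Total tax = $46,722.205936
Effective rate = $46,722.205936 ÷ $2,264,731 = 2.06% of market value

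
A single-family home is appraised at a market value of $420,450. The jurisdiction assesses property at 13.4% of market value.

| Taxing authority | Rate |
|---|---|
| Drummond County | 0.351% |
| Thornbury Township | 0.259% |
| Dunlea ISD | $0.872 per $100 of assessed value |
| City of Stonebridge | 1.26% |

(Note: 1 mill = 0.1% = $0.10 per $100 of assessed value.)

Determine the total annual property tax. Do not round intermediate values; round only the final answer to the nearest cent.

$1,544.85

Assessed value = $420,450 × 0.134 = $56,340.3
Drummond County: $56,340.3 × 0.00351 = $197.754453
Thornbury Township: $56,340.3 × 0.00259 = $145.921377
Dunlea ISD: $56,340.3 × 0.00872 = $491.287416
City of Stonebridge: $56,340.3 × 0.0126 = $709.88778
Total = $1,544.851026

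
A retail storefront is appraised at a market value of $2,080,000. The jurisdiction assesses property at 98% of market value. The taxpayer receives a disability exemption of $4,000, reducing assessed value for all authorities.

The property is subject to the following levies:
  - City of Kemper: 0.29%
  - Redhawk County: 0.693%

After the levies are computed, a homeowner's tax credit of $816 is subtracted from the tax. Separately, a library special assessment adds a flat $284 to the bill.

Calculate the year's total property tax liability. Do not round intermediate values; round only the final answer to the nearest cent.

Assessed value = $2,080,000 × 0.98 = $2,038,400
Taxable value = $2,038,400 − $4,000 = $2,034,400
City of Kemper: $2,034,400 × 0.0029 = $5,899.76
Redhawk County: $2,034,400 × 0.00693 = $14,098.392
Levies subtotal = $19,998.152
After credit = $19,998.152 − $816 = $19,182.152
Total = $19,182.152 + $284 = $19,466.152

$19,466.15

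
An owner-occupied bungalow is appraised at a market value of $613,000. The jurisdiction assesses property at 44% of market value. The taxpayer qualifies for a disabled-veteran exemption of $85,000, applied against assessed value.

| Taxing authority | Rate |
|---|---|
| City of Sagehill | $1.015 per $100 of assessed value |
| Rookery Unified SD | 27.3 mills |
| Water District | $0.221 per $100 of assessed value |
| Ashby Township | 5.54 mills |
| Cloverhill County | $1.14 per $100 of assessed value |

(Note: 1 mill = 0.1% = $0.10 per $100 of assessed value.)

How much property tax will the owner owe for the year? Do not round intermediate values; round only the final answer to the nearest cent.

$10,455.15

Assessed value = $613,000 × 0.44 = $269,720
Taxable value = $269,720 − $85,000 = $184,720
City of Sagehill: $184,720 × 0.01015 = $1,874.908
Rookery Unified SD: $184,720 × 0.0273 = $5,042.856
Water District: $184,720 × 0.00221 = $408.2312
Ashby Township: $184,720 × 0.00554 = $1,023.3488
Cloverhill County: $184,720 × 0.0114 = $2,105.808
Total = $10,455.152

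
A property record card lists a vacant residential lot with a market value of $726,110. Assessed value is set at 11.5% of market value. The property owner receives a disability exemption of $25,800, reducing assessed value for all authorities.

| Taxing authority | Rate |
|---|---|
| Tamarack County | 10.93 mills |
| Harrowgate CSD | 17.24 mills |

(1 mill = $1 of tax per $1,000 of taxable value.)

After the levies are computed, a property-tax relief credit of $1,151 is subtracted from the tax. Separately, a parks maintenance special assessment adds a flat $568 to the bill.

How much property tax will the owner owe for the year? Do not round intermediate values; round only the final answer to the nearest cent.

Assessed value = $726,110 × 0.115 = $83,502.65
Taxable value = $83,502.65 − $25,800 = $57,702.65
Tamarack County: $57,702.65 × 0.01093 = $630.6899645
Harrowgate CSD: $57,702.65 × 0.01724 = $994.793686
Levies subtotal = $1,625.4836505
After credit = $1,625.4836505 − $1,151 = $474.4836505
Total = $474.4836505 + $568 = $1,042.4836505

$1,042.48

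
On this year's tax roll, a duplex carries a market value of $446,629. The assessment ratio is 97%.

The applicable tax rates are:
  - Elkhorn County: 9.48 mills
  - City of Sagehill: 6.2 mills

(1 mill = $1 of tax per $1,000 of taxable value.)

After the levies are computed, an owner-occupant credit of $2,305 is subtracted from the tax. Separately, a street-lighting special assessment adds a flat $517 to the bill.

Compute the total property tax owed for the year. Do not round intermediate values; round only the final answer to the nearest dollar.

$5,005

Assessed value = $446,629 × 0.97 = $433,230.13
Elkhorn County: $433,230.13 × 0.00948 = $4,107.0216324
City of Sagehill: $433,230.13 × 0.0062 = $2,686.026806
Levies subtotal = $6,793.0484384
After credit = $6,793.0484384 − $2,305 = $4,488.0484384
Total = $4,488.0484384 + $517 = $5,005.0484384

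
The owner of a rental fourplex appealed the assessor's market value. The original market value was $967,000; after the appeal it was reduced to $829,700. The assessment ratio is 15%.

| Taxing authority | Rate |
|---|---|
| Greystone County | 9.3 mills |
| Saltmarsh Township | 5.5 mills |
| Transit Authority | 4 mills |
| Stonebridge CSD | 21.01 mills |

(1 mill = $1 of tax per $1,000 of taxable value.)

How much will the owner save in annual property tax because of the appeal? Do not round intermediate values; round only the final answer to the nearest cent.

$819.89

Old assessed value = $967,000 × 0.15 = $145,050
New assessed value = $829,700 × 0.15 = $124,455
Combined rate = 0.0093 + 0.0055 + 0.004 + 0.02101 = 0.03981
Old tax = $145,050 × 0.03981 = $5,774.4405
New tax = $124,455 × 0.03981 = $4,954.55355
Reduction = $5,774.4405 − $4,954.55355 = $819.88695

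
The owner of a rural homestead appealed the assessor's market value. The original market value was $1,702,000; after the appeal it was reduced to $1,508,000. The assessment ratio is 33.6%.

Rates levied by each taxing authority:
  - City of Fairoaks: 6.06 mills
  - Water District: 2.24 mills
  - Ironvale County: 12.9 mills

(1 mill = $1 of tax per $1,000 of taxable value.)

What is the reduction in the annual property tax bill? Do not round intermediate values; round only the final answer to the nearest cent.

$1,381.90

Old assessed value = $1,702,000 × 0.336 = $571,872
New assessed value = $1,508,000 × 0.336 = $506,688
Combined rate = 0.00606 + 0.00224 + 0.0129 = 0.0212
Old tax = $571,872 × 0.0212 = $12,123.6864
New tax = $506,688 × 0.0212 = $10,741.7856
Reduction = $12,123.6864 − $10,741.7856 = $1,381.9008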